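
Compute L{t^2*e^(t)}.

2/(s - 1)^3

L{e^(t)} = 1/(s - 1).
Then apply L{t^2·g(t)} = (-1)^2 d^2/ds^2[G(s)] with G(s) = 1/(s - 1):
differentiating 2 times and applying the sign gives 2/(s - 1)^3.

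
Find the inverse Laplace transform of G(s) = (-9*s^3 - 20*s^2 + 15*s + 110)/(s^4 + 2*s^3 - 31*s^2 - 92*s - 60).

-4*exp(6*t) - 3*exp(-t) + 3*exp(-2*t) - 5*exp(-5*t)

Factor the denominator: s^4 + 2*s^3 - 31*s^2 - 92*s - 60 = (s - 6)*(s + 1)*(s + 2)*(s + 5).
Partial fraction decomposition gives [3/(s + 2)] + [-3/(s + 1)] + [-5/(s + 5)] + [-4/(s - 6)].
Invert each term: 3/(s + 2) ↔ 3e^(-2t); -3/(s + 1) ↔ -3e^(-t); -5/(s + 5) ↔ -5e^(-5t); -4/(s - 6) ↔ -4e^(6t).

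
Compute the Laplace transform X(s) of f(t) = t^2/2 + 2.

Apply the Laplace transform termwise.
(1/2)·[L{t^2} = 2!/s^3 = 2/s^3]; L{2} = 2/s.

X(s) = 2/s + s^(-3)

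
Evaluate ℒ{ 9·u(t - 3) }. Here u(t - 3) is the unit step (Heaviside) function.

By the second shifting theorem, L{u(t - c)·g(t - c)} = e^(-cs)·G(s) with c = 3 and G(s) = L{g(t)}.
L{9} = 9/s.

9*exp(-3*s)/s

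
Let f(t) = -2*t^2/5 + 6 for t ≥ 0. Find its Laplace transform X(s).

The transform is linear, so treat each term independently.
L{6} = 6/s; (-2/5)·[L{t^2} = 2!/s^3 = 2/s^3].

X(s) = 6/s - 4/(5*s^3)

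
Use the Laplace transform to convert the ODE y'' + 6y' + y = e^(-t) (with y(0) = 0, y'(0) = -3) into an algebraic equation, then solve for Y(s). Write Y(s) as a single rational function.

Apply the Laplace transform to the equation.
The derivative rules (L{y''} = s^2 Y - s·y(0) - y'(0) and L{y'} = sY - y(0), with y(0) = 0, y'(0) = -3) turn the left side into (s^2 + 6*s + 1)Y - (-3).
The right side is L{e^(-t)} = 1/(s + 1).
So (s^2 + 6*s + 1)Y = 1/(s + 1) + (-3).
Solve for Y(s) and write it as one ratio of polynomials.

Y(s) = (-3*s - 2)/(s^3 + 7*s^2 + 7*s + 1)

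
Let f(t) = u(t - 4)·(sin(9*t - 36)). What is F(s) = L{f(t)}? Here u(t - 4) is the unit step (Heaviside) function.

By the second shifting theorem, L{u(t - c)·g(t - c)} = e^(-cs)·G(s) with c = 4 and G(s) = L{g(t)}.
L{sin(9t)} = 9/(s^2 + 81).

F(s) = 9*exp(-4*s)/(s^2 + 81)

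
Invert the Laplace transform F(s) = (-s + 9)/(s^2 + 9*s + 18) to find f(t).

Factor the denominator: s^2 + 9*s + 18 = (s + 3)*(s + 6).
Partial fraction decomposition gives [-5/(s + 6)] + [4/(s + 3)].
Invert each term: -5/(s + 6) ↔ -5e^(-6t); 4/(s + 3) ↔ 4e^(-3t).

f(t) = 4*exp(-3*t) - 5*exp(-6*t)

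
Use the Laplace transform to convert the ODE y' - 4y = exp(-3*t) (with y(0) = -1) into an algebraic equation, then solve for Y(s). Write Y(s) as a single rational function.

Take the Laplace transform of both sides.
The derivative rules (L{y'} = sY - y(0) = sY - (-1)) turn the left side into (s - 4)Y - (-1).
The right side is L{exp(-3*t)} = 1/(s + 3).
So (s - 4)Y = 1/(s + 3) + (-1).
Divide through and combine into a single rational function.

Y(s) = (-s - 2)/(s^2 - s - 12)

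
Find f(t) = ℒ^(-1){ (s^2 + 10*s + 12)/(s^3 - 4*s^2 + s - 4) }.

Factor the denominator: s^3 - 4*s^2 + s - 4 = (s - 4)*(s^2 + 1).
Partial fraction decomposition gives [4/(s - 4)] + [-3*s/(s^2 + 1)] + [-2/(s^2 + 1)].
Invert each term: 4/(s - 4) ↔ 4e^(4t); -3·s/(s^2 + 1) ↔ -3cos(t); -2·1/(s^2 + 1) ↔ -2sin(t).

f(t) = 4*exp(4*t) - 2*sin(t) - 3*cos(t)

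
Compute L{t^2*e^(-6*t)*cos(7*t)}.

L{cos(7t)} = s/(s^2 + 49).
Multiplying by e^(-6t) shifts s → s + 6, so L{e^(-6*t)*cos(7*t)} = (s + 6)/((s + 6)^2 + 49).
Then apply L{t^2·g(t)} = (-1)^2 d^2/ds^2[H(s)] with H(s) = (s + 6)/((s + 6)^2 + 49):
differentiating 2 times and applying the sign gives 2*(s + 6)*(s^2 + 12*s - 111)/(s^2 + 12*s + 85)^3.

2*(s + 6)*(s^2 + 12*s - 111)/(s^2 + 12*s + 85)^3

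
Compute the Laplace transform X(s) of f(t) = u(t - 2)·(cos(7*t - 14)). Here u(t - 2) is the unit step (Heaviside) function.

By the second shifting theorem, L{u(t - c)·g(t - c)} = e^(-cs)·G(s) with c = 2 and G(s) = L{g(t)}.
L{cos(7t)} = s/(s^2 + 49).

X(s) = s*exp(-2*s)/(s^2 + 49)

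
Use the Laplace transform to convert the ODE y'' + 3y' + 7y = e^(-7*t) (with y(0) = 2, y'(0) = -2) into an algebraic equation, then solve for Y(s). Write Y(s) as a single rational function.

Y(s) = (2*s^2 + 18*s + 29)/(s^3 + 10*s^2 + 28*s + 49)

Apply the Laplace transform to the equation.
With L{y''} = s^2 Y - s·y(0) - y'(0) and L{y'} = sY - y(0), with y(0) = 2, y'(0) = -2: the LHS transforms to (s^2 + 3*s + 7)Y - (2*s + 4).
The right side is L{e^(-7*t)} = 1/(s + 7).
So (s^2 + 3*s + 7)Y = 1/(s + 7) + (2*s + 4).
Solve for Y(s) and write it as one ratio of polynomials.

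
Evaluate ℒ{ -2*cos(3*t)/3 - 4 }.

-2*s/(3*(s^2 + 9)) - 4/s

By linearity of the Laplace transform, transform each term separately.
(-2/3)·[L{cos(3t)} = s/(s^2 + 9)]; L{-4} = -4/s.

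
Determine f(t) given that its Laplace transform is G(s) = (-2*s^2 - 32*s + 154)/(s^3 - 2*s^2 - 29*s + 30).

Factor the denominator: s^3 - 2*s^2 - 29*s + 30 = (s - 6)*(s - 1)*(s + 5).
Partial fraction decomposition gives [-4/(s - 1)] + [-2/(s - 6)] + [4/(s + 5)].
Invert each term: -4/(s - 1) ↔ -4e^(t); -2/(s - 6) ↔ -2e^(6t); 4/(s + 5) ↔ 4e^(-5t).

f(t) = -2*exp(6*t) - 4*exp(t) + 4*exp(-5*t)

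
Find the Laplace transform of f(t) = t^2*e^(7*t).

L{e^(7t)} = 1/(s - 7).
Then apply L{t^2·g(t)} = (-1)^2 d^2/ds^2[G(s)] with G(s) = 1/(s - 7):
differentiating 2 times and applying the sign gives 2/(s - 7)^3.

2/(s - 7)^3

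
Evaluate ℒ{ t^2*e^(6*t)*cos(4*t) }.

L{cos(4t)} = s/(s^2 + 16).
Multiplying by e^(6t) shifts s → s - 6, so L{e^(6*t)*cos(4*t)} = (s - 6)/((s - 6)^2 + 16).
Then apply L{t^2·g(t)} = (-1)^2 d^2/ds^2[G(s)] with G(s) = (s - 6)/((s - 6)^2 + 16):
differentiating 2 times and applying the sign gives 2*(s - 6)*(s^2 - 12*s - 12)/(s^2 - 12*s + 52)^3.

2*(s - 6)*(s^2 - 12*s - 12)/(s^2 - 12*s + 52)^3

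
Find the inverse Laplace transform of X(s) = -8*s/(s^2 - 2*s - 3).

-6*exp(3*t) - 2*exp(-t)

Factor the denominator: s^2 - 2*s - 3 = (s - 3)*(s + 1).
Partial fraction decomposition gives [-2/(s + 1)] + [-6/(s - 3)].
Invert each term: -2/(s + 1) ↔ -2e^(-t); -6/(s - 3) ↔ -6e^(3t).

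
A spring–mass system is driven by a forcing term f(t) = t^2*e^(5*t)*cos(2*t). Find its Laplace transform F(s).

L{cos(2t)} = s/(s^2 + 4).
Multiplying by e^(5t) shifts s → s - 5, so L{e^(5*t)*cos(2*t)} = (s - 5)/((s - 5)^2 + 4).
Then apply L{t^2·g(t)} = (-1)^2 d^2/ds^2[G(s)] with G(s) = (s - 5)/((s - 5)^2 + 4):
differentiating 2 times and applying the sign gives 2*(s - 5)*(s^2 - 10*s + 13)/(s^2 - 10*s + 29)^3.

F(s) = 2*(s - 5)*(s^2 - 10*s + 13)/(s^2 - 10*s + 29)^3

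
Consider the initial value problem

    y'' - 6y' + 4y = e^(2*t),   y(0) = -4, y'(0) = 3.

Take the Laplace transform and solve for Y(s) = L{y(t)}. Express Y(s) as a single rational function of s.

Y(s) = (-4*s^2 + 35*s - 53)/(s^3 - 8*s^2 + 16*s - 8)

Laplace-transform each side.
With L{y''} = s^2 Y - s·y(0) - y'(0) and L{y'} = sY - y(0), with y(0) = -4, y'(0) = 3: the LHS transforms to (s^2 - 6*s + 4)Y - (-4*s + 27).
The right side is L{e^(2*t)} = 1/(s - 2).
So (s^2 - 6*s + 4)Y = 1/(s - 2) + (-4*s + 27).
Solve for Y(s) and write it as one ratio of polynomials.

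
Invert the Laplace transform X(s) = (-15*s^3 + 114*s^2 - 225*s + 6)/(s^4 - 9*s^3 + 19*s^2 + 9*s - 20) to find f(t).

f(t) = -6*exp(5*t) + 2*exp(4*t) - 5*exp(t) - 6*exp(-t)

Factor the denominator: s^4 - 9*s^3 + 19*s^2 + 9*s - 20 = (s - 5)*(s - 4)*(s - 1)*(s + 1).
Partial fraction decomposition gives [-6/(s - 5)] + [-5/(s - 1)] + [2/(s - 4)] + [-6/(s + 1)].
Invert each term: -6/(s - 5) ↔ -6e^(5t); -5/(s - 1) ↔ -5e^(t); 2/(s - 4) ↔ 2e^(4t); -6/(s + 1) ↔ -6e^(-t).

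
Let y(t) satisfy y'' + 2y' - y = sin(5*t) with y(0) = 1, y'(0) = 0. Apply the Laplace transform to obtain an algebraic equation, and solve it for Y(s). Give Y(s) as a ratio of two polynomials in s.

Y(s) = (s^3 + 2*s^2 + 25*s + 55)/(s^4 + 2*s^3 + 24*s^2 + 50*s - 25)

Take the Laplace transform of both sides.
Using L{y''} = s^2 Y - s·y(0) - y'(0) and L{y'} = sY - y(0), with y(0) = 1, y'(0) = 0, the left side becomes (s^2 + 2*s - 1)Y - (s + 2).
The right side is L{sin(5*t)} = 5/(s^2 + 25).
So (s^2 + 2*s - 1)Y = 5/(s^2 + 25) + (s + 2).
Solve for Y(s) and write it as one ratio of polynomials.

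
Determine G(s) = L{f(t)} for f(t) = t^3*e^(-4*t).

G(s) = 6/(s + 4)^4

L{t^3} = 3!/s^4 = 6/s^4.
By the first shifting theorem, multiplying by e^(-4t) replaces s with s + 4.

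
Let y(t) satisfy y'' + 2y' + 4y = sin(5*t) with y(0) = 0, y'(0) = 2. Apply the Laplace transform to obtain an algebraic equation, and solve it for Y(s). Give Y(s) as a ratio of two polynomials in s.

Y(s) = (2*s^2 + 55)/(s^4 + 2*s^3 + 29*s^2 + 50*s + 100)

Laplace-transform each side.
With L{y''} = s^2 Y - s·y(0) - y'(0) and L{y'} = sY - y(0), with y(0) = 0, y'(0) = 2: the LHS transforms to (s^2 + 2*s + 4)Y - (2).
The right side is L{sin(5*t)} = 5/(s^2 + 25).
So (s^2 + 2*s + 4)Y = 5/(s^2 + 25) + (2).
Divide through and combine into a single rational function.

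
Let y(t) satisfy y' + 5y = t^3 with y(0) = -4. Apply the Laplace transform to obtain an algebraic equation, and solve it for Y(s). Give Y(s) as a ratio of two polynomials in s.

Take the Laplace transform of both sides.
With L{y'} = sY - y(0) = sY - (-4): the LHS transforms to (s + 5)Y - (-4).
The right side is L{t^3} = 6/s^4.
So (s + 5)Y = 6/s^4 + (-4).
Divide through and combine into a single rational function.

Y(s) = (-4*s^4 + 6)/(s^5 + 5*s^4)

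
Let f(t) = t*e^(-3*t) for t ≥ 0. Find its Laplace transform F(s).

L{e^(-3t)} = 1/(s + 3).
Then apply L{t·g(t)} = -d/ds[G(s)] with G(s) = 1/(s + 3):
differentiating 1 time and applying the sign gives (s + 3)^(-2).

F(s) = (s + 3)^(-2)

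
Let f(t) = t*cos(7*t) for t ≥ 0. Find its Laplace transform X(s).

L{cos(7t)} = s/(s^2 + 49).
Then apply L{t·g(t)} = -d/ds[G(s)] with G(s) = s/(s^2 + 49):
differentiating 1 time and applying the sign gives (s - 7)*(s + 7)/(s^2 + 49)^2.

X(s) = (s - 7)*(s + 7)/(s^2 + 49)^2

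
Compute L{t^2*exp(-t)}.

L{e^(-t)} = 1/(s + 1).
Then apply L{t^2·g(t)} = (-1)^2 d^2/ds^2[H(s)] with H(s) = 1/(s + 1):
differentiating 2 times and applying the sign gives 2/(s + 1)^3.

2/(s + 1)^3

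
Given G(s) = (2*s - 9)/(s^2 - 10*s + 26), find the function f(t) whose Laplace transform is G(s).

Complete the square in the denominator: s^2 - 10*s + 26 = (s - 5)^2 + 1^2.
Split the numerator to match: 2*s - 9 = 2·(s - 5) + 1·1.
Invert each term: 2·(s - 5)/((s - 5)^2 + 1) ↔ 2e^(5t)cos(t); 1·1/((s - 5)^2 + 1) ↔ e^(5t)sin(t).

f(t) = exp(5*t)*sin(t) + 2*exp(5*t)*cos(t)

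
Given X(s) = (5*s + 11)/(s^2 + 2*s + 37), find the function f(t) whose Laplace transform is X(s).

f(t) = exp(-t)*sin(6*t) + 5*exp(-t)*cos(6*t)

Complete the square in the denominator: s^2 + 2*s + 37 = (s + 1)^2 + 6^2.
Split the numerator to match: 5*s + 11 = 5·(s + 1) + 1·6.
Invert each term: 5·(s + 1)/((s + 1)^2 + 36) ↔ 5e^(-t)cos(6t); 1·6/((s + 1)^2 + 36) ↔ e^(-t)sin(6t).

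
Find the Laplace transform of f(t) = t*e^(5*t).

(s - 5)^(-2)

L{t} = 1!/s^2 = 1/s^2.
By the first shifting theorem, multiplying by e^(5t) replaces s with s - 5.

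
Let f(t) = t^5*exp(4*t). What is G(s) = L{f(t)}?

G(s) = 120/(s - 4)^6

L{t^5} = 5!/s^6 = 120/s^6.
By the first shifting theorem, multiplying by e^(4t) replaces s with s - 4.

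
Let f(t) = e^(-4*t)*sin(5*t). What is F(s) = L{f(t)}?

L{sin(5t)} = 5/(s^2 + 25).
By the first shifting theorem, multiplying by e^(-4t) replaces s with s + 4.

F(s) = 5/((s + 4)^2 + 25)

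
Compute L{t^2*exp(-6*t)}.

L{e^(-6t)} = 1/(s + 6).
Then apply L{t^2·g(t)} = (-1)^2 d^2/ds^2[G(s)] with G(s) = 1/(s + 6):
differentiating 2 times and applying the sign gives 2/(s + 6)^3.

2/(s + 6)^3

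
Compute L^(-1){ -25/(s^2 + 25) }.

-5*sin(5*t)

Since L{sin(5t)} = 5/(s^2 + 25), the inverse is sin(5*t), scaled by -5.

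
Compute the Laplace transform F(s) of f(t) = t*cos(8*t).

F(s) = (s - 8)*(s + 8)/(s^2 + 64)^2

L{cos(8t)} = s/(s^2 + 64).
Then apply L{t·g(t)} = -d/ds[G(s)] with G(s) = s/(s^2 + 64):
differentiating 1 time and applying the sign gives (s - 8)*(s + 8)/(s^2 + 64)^2.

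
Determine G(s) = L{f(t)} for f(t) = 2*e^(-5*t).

G(s) = 2/(s + 5)

L{2} = 2/s.
By the first shifting theorem, multiplying by e^(-5t) replaces s with s + 5.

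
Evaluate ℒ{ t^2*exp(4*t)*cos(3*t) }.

2*(s - 4)*(s^2 - 8*s - 11)/(s^2 - 8*s + 25)^3

L{cos(3t)} = s/(s^2 + 9).
Multiplying by e^(4t) shifts s → s - 4, so L{exp(4*t)*cos(3*t)} = (s - 4)/((s - 4)^2 + 9).
Then apply L{t^2·g(t)} = (-1)^2 d^2/ds^2[G(s)] with G(s) = (s - 4)/((s - 4)^2 + 9):
differentiating 2 times and applying the sign gives 2*(s - 4)*(s^2 - 8*s - 11)/(s^2 - 8*s + 25)^3.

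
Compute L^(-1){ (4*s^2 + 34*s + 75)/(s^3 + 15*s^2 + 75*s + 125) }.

5*t^2*exp(-5*t)/2 - 6*t*exp(-5*t) + 4*exp(-5*t)

Factor the denominator: s^3 + 15*s^2 + 75*s + 125 = (s + 5)^3.
Partial fraction decomposition gives [4/(s + 5)] + [-6/(s + 5)^2] + [5/(s + 5)^3].
Invert each term: 4/(s + 5) ↔ 4e^(-5t); -6/(s + 5)^2 ↔ -6t·e^(-5t); 5/(s + 5)^3 ↔ (5/2)t^2·e^(-5t).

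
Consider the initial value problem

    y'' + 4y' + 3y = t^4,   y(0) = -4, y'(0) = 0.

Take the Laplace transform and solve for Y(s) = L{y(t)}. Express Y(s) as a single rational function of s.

Y(s) = (-4*s^6 - 16*s^5 + 24)/(s^7 + 4*s^6 + 3*s^5)

Take the Laplace transform of both sides.
Using L{y''} = s^2 Y - s·y(0) - y'(0) and L{y'} = sY - y(0), with y(0) = -4, y'(0) = 0, the left side becomes (s^2 + 4*s + 3)Y - (-4*s - 16).
The right side is L{t^4} = 24/s^5.
So (s^2 + 4*s + 3)Y = 24/s^5 + (-4*s - 16).
Divide through and combine into a single rational function.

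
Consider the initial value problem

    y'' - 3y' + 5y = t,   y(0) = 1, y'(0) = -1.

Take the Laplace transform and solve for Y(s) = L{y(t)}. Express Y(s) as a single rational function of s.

Laplace-transform each side.
With L{y''} = s^2 Y - s·y(0) - y'(0) and L{y'} = sY - y(0), with y(0) = 1, y'(0) = -1: the LHS transforms to (s^2 - 3*s + 5)Y - (s - 4).
The right side is L{t} = s^(-2).
So (s^2 - 3*s + 5)Y = s^(-2) + (s - 4).
Solve for Y(s) and write it as one ratio of polynomials.

Y(s) = (s^3 - 4*s^2 + 1)/(s^4 - 3*s^3 + 5*s^2)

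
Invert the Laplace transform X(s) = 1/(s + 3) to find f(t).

f(t) = exp(-3*t)

Since L{e^(-3t)} = 1/(s + 3), the inverse is e^(-3*t).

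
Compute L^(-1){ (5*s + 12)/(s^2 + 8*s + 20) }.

Complete the square in the denominator: s^2 + 8*s + 20 = (s + 4)^2 + 2^2.
Split the numerator to match: 5*s + 12 = 5·(s + 4) - 4·2.
Invert each term: 5·(s + 4)/((s + 4)^2 + 4) ↔ 5e^(-4t)cos(2t); -4·2/((s + 4)^2 + 4) ↔ -4e^(-4t)sin(2t).

-4*exp(-4*t)*sin(2*t) + 5*exp(-4*t)*cos(2*t)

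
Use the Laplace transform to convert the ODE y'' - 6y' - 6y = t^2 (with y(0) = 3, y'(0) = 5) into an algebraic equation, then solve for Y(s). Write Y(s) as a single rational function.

Y(s) = (3*s^4 - 13*s^3 + 2)/(s^5 - 6*s^4 - 6*s^3)

Transform both sides with L{·}.
With L{y''} = s^2 Y - s·y(0) - y'(0) and L{y'} = sY - y(0), with y(0) = 3, y'(0) = 5: the LHS transforms to (s^2 - 6*s - 6)Y - (3*s - 13).
The right side is L{t^2} = 2/s^3.
So (s^2 - 6*s - 6)Y = 2/s^3 + (3*s - 13).
Divide through and combine into a single rational function.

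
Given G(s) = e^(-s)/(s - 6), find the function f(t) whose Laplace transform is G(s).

The factor e^(-s) signals a time shift by c = 1 (second shifting theorem).
L{e^(6t)} = 1/(s - 6), so L^-1{1/(s - 6)} = e^(6*t).
Hence the inverse is u(t - 1) times that function evaluated at t - 1.

f(t) = Heaviside(t - 1)*(exp(6*t - 6))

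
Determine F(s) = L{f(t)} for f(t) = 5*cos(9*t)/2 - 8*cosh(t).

Apply the Laplace transform termwise.
(-8)·[L{cosh(t)} = s/(s^2 - 1)]; (5/2)·[L{cos(9t)} = s/(s^2 + 81)].

F(s) = 5*s/(2*(s^2 + 81)) - 8*s/(s^2 - 1)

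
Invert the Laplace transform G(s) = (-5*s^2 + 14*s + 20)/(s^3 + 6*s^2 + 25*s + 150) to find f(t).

f(t) = 4*sin(5*t) - cos(5*t) - 4*exp(-6*t)

Factor the denominator: s^3 + 6*s^2 + 25*s + 150 = (s + 6)*(s^2 + 25).
Partial fraction decomposition gives [-4/(s + 6)] + [-s/(s^2 + 25)] + [20/(s^2 + 25)].
Invert each term: -4/(s + 6) ↔ -4e^(-6t); -1·s/(s^2 + 25) ↔ -cos(5t); 4·5/(s^2 + 25) ↔ 4sin(5t).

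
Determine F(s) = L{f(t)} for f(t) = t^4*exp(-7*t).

F(s) = 24/(s + 7)^5

L{t^4} = 4!/s^5 = 24/s^5.
By the first shifting theorem, multiplying by e^(-7t) replaces s with s + 7.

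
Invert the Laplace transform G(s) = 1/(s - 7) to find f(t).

Since L{e^(7t)} = 1/(s - 7), the inverse is e^(7*t).

f(t) = exp(7*t)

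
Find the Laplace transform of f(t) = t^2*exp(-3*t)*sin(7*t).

L{sin(7t)} = 7/(s^2 + 49).
Multiplying by e^(-3t) shifts s → s + 3, so L{exp(-3*t)*sin(7*t)} = 7/((s + 3)^2 + 49).
Then apply L{t^2·g(t)} = (-1)^2 d^2/ds^2[G(s)] with G(s) = 7/((s + 3)^2 + 49):
differentiating 2 times and applying the sign gives 14*(3*s^2 + 18*s - 22)/(s^2 + 6*s + 58)^3.

14*(3*s^2 + 18*s - 22)/(s^2 + 6*s + 58)^3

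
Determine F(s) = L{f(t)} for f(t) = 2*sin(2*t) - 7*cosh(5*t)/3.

Apply the Laplace transform termwise.
(2)·[L{sin(2t)} = 2/(s^2 + 4)]; (-7/3)·[L{cosh(5t)} = s/(s^2 - 25)].

F(s) = -7*s/(3*(s^2 - 25)) + 4/(s^2 + 4)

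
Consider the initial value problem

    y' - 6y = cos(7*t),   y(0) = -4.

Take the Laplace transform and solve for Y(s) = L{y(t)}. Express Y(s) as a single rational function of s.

Take the Laplace transform of both sides.
The derivative rules (L{y'} = sY - y(0) = sY - (-4)) turn the left side into (s - 6)Y - (-4).
The right side is L{cos(7*t)} = s/(s^2 + 49).
So (s - 6)Y = s/(s^2 + 49) + (-4).
Divide through and combine into a single rational function.

Y(s) = (-4*s^2 + s - 196)/(s^3 - 6*s^2 + 49*s - 294)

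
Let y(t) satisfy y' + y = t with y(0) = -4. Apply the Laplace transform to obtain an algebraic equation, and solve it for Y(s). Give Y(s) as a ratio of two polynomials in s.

Transform both sides with L{·}.
With L{y'} = sY - y(0) = sY - (-4): the LHS transforms to (s + 1)Y - (-4).
The right side is L{t} = s^(-2).
So (s + 1)Y = s^(-2) + (-4).
Isolate Y and clear denominators.

Y(s) = (-4*s^2 + 1)/(s^3 + s^2)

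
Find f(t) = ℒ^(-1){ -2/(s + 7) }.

f(t) = -2*exp(-7*t)

Since L{e^(-7t)} = 1/(s + 7), the inverse is exp(-7*t), scaled by -2.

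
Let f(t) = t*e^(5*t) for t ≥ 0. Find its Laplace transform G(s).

G(s) = (s - 5)^(-2)

L{e^(5t)} = 1/(s - 5).
Then apply L{t·g(t)} = -d/ds[H(s)] with H(s) = 1/(s - 5):
differentiating 1 time and applying the sign gives (s - 5)^(-2).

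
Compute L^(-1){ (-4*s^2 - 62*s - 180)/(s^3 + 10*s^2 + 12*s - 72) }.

Factor the denominator: s^3 + 10*s^2 + 12*s - 72 = (s - 2)*(s + 6)^2.
Partial fraction decomposition gives [1/(s + 6)] + [-6/(s + 6)^2] + [-5/(s - 2)].
Invert each term: 1/(s + 6) ↔ e^(-6t); -6/(s + 6)^2 ↔ -6t·e^(-6t); -5/(s - 2) ↔ -5e^(2t).

-6*t*exp(-6*t) - 5*exp(2*t) + exp(-6*t)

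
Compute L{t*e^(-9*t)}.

(s + 9)^(-2)

L{e^(-9t)} = 1/(s + 9).
Then apply L{t·g(t)} = -d/ds[G(s)] with G(s) = 1/(s + 9):
differentiating 1 time and applying the sign gives (s + 9)^(-2).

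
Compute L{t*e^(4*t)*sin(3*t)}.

L{sin(3t)} = 3/(s^2 + 9).
Multiplying by e^(4t) shifts s → s - 4, so L{e^(4*t)*sin(3*t)} = 3/((s - 4)^2 + 9).
Then apply L{t·g(t)} = -d/ds[G(s)] with G(s) = 3/((s - 4)^2 + 9):
differentiating 1 time and applying the sign gives 6*(s - 4)/(s^2 - 8*s + 25)^2.

6*(s - 4)/(s^2 - 8*s + 25)^2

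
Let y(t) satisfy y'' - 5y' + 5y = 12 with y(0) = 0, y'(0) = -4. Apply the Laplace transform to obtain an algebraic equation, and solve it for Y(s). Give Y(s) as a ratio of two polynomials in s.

Y(s) = (-4*s + 12)/(s^3 - 5*s^2 + 5*s)

Take the Laplace transform of both sides.
With L{y''} = s^2 Y - s·y(0) - y'(0) and L{y'} = sY - y(0), with y(0) = 0, y'(0) = -4: the LHS transforms to (s^2 - 5*s + 5)Y - (-4).
The right side is L{12} = 12/s.
So (s^2 - 5*s + 5)Y = 12/s + (-4).
Isolate Y and clear denominators.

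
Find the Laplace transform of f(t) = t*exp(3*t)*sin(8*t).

L{sin(8t)} = 8/(s^2 + 64).
Multiplying by e^(3t) shifts s → s - 3, so L{exp(3*t)*sin(8*t)} = 8/((s - 3)^2 + 64).
Then apply L{t·g(t)} = -d/ds[G(s)] with G(s) = 8/((s - 3)^2 + 64):
differentiating 1 time and applying the sign gives 16*(s - 3)/(s^2 - 6*s + 73)^2.

16*(s - 3)/(s^2 - 6*s + 73)^2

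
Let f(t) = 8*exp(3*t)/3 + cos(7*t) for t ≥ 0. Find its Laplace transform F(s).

By linearity of the Laplace transform, transform each term separately.
L{cos(7t)} = s/(s^2 + 49); (8/3)·[L{e^(3t)} = 1/(s - 3)].

F(s) = s/(s^2 + 49) + 8/(3*(s - 3))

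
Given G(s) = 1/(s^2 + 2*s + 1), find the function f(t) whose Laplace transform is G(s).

f(t) = t*exp(-t)

Rewrite the denominator: s^2 + 2*s + 1 = (s + 1)^2.
The form in (s + 1) signals a first-shifting-theorem factor e^(-t).
Since L{t} = 1!/s^2 = 1/s^2, the inverse is t*e^(-t).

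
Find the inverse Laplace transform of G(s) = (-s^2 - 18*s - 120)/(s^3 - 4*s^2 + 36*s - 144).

Factor the denominator: s^3 - 4*s^2 + 36*s - 144 = (s - 4)*(s^2 + 36).
Partial fraction decomposition gives [-4/(s - 4)] + [3*s/(s^2 + 36)] + [-6/(s^2 + 36)].
Invert each term: -4/(s - 4) ↔ -4e^(4t); 3·s/(s^2 + 36) ↔ 3cos(6t); -1·6/(s^2 + 36) ↔ -sin(6t).

-4*exp(4*t) - sin(6*t) + 3*cos(6*t)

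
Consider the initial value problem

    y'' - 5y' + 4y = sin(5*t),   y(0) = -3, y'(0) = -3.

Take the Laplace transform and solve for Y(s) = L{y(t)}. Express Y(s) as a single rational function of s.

Y(s) = (-3*s^3 + 12*s^2 - 75*s + 305)/(s^4 - 5*s^3 + 29*s^2 - 125*s + 100)

Take the Laplace transform of both sides.
Using L{y''} = s^2 Y - s·y(0) - y'(0) and L{y'} = sY - y(0), with y(0) = -3, y'(0) = -3, the left side becomes (s^2 - 5*s + 4)Y - (-3*s + 12).
The right side is L{sin(5*t)} = 5/(s^2 + 25).
So (s^2 - 5*s + 4)Y = 5/(s^2 + 25) + (-3*s + 12).
Solve for Y(s) and write it as one ratio of polynomials.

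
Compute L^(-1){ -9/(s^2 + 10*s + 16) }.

Rewrite the denominator: s^2 + 10*s + 16 = (s + 5)^2 - 9.
The form in (s + 5) signals a first-shifting-theorem factor e^(-5t).
Since L{sinh(3t)} = 3/(s^2 - 9), the inverse is exp(-5*t)*sinh(3*t), scaled by -3.

-3*exp(-5*t)*sinh(3*t)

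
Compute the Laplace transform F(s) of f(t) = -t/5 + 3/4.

F(s) = 3/(4*s) - 1/(5*s^2)

Apply the Laplace transform termwise.
L{3/4} = (3/4)/s; (-1/5)·[L{t} = 1!/s^2 = 1/s^2].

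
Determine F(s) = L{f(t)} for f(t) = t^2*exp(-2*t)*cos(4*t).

L{cos(4t)} = s/(s^2 + 16).
Multiplying by e^(-2t) shifts s → s + 2, so L{exp(-2*t)*cos(4*t)} = (s + 2)/((s + 2)^2 + 16).
Then apply L{t^2·g(t)} = (-1)^2 d^2/ds^2[G(s)] with G(s) = (s + 2)/((s + 2)^2 + 16):
differentiating 2 times and applying the sign gives 2*(s + 2)*(s^2 + 4*s - 44)/(s^2 + 4*s + 20)^3.

F(s) = 2*(s + 2)*(s^2 + 4*s - 44)/(s^2 + 4*s + 20)^3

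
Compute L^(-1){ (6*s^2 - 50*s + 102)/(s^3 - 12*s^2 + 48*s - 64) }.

-t^2*exp(4*t) - 2*t*exp(4*t) + 6*exp(4*t)

Factor the denominator: s^3 - 12*s^2 + 48*s - 64 = (s - 4)^3.
Partial fraction decomposition gives [6/(s - 4)] + [-2/(s - 4)^2] + [-2/(s - 4)^3].
Invert each term: 6/(s - 4) ↔ 6e^(4t); -2/(s - 4)^2 ↔ -2t·e^(4t); -2/(s - 4)^3 ↔ (-1)t^2·e^(4t).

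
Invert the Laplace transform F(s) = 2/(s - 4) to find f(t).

Since L{e^(4t)} = 1/(s - 4), the inverse is exp(4*t), scaled by 2.

f(t) = 2*exp(4*t)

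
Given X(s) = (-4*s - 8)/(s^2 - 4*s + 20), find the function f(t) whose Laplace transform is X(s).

f(t) = -4*exp(2*t)*sin(4*t) - 4*exp(2*t)*cos(4*t)

Complete the square in the denominator: s^2 - 4*s + 20 = (s - 2)^2 + 4^2.
Split the numerator to match: -4*s - 8 = -4·(s - 2) - 4·4.
Invert each term: -4·(s - 2)/((s - 2)^2 + 16) ↔ -4e^(2t)cos(4t); -4·4/((s - 2)^2 + 16) ↔ -4e^(2t)sin(4t).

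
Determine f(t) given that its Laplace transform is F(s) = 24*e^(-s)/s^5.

The factor e^(-s) signals a time shift by c = 1 (second shifting theorem).
L{t^4} = 4!/s^5 = 24/s^5, so L^-1{24/s^5} = t^4.
Hence the inverse is u(t - 1) times that function evaluated at t - 1.

f(t) = Heaviside(t - 1)*((t - 1)^4)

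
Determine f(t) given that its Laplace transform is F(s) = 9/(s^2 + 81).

f(t) = sin(9*t)

Since L{sin(9t)} = 9/(s^2 + 81), the inverse is sin(9*t).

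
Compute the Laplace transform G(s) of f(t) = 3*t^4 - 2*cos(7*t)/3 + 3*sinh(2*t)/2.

G(s) = -2*s/(3*(s^2 + 49)) + 3/(s^2 - 4) + 72/s^5

The transform is linear, so treat each term independently.
(3)·[L{t^4} = 4!/s^5 = 24/s^5]; (3/2)·[L{sinh(2t)} = 2/(s^2 - 4)]; (-2/3)·[L{cos(7t)} = s/(s^2 + 49)].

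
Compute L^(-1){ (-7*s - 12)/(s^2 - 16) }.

-5*exp(4*t) - 2*exp(-4*t)

Factor the denominator: s^2 - 16 = (s - 4)*(s + 4).
Partial fraction decomposition gives [-2/(s + 4)] + [-5/(s - 4)].
Invert each term: -2/(s + 4) ↔ -2e^(-4t); -5/(s - 4) ↔ -5e^(4t).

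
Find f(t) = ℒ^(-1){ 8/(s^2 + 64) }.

Since L{sin(8t)} = 8/(s^2 + 64), the inverse is sin(8*t).

f(t) = sin(8*t)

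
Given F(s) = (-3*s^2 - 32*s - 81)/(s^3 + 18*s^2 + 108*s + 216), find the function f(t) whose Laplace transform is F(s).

f(t) = 3*t^2*exp(-6*t)/2 + 4*t*exp(-6*t) - 3*exp(-6*t)

Factor the denominator: s^3 + 18*s^2 + 108*s + 216 = (s + 6)^3.
Partial fraction decomposition gives [-3/(s + 6)] + [4/(s + 6)^2] + [3/(s + 6)^3].
Invert each term: -3/(s + 6) ↔ -3e^(-6t); 4/(s + 6)^2 ↔ 4t·e^(-6t); 3/(s + 6)^3 ↔ (3/2)t^2·e^(-6t).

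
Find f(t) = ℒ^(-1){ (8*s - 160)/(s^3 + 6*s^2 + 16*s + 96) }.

Factor the denominator: s^3 + 6*s^2 + 16*s + 96 = (s + 6)*(s^2 + 16).
Partial fraction decomposition gives [-4/(s + 6)] + [4*s/(s^2 + 16)] + [-16/(s^2 + 16)].
Invert each term: -4/(s + 6) ↔ -4e^(-6t); 4·s/(s^2 + 16) ↔ 4cos(4t); -4·4/(s^2 + 16) ↔ -4sin(4t).

f(t) = -4*sin(4*t) + 4*cos(4*t) - 4*exp(-6*t)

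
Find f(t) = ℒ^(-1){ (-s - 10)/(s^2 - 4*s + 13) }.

f(t) = -4*exp(2*t)*sin(3*t) - exp(2*t)*cos(3*t)

Complete the square in the denominator: s^2 - 4*s + 13 = (s - 2)^2 + 3^2.
Split the numerator to match: -s - 10 = -1·(s - 2) - 4·3.
Invert each term: -1·(s - 2)/((s - 2)^2 + 9) ↔ -e^(2t)cos(3t); -4·3/((s - 2)^2 + 9) ↔ -4e^(2t)sin(3t).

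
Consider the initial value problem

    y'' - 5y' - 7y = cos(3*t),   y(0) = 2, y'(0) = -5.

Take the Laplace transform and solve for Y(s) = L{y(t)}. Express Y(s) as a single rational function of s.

Take the Laplace transform of both sides.
The derivative rules (L{y''} = s^2 Y - s·y(0) - y'(0) and L{y'} = sY - y(0), with y(0) = 2, y'(0) = -5) turn the left side into (s^2 - 5*s - 7)Y - (2*s - 15).
The right side is L{cos(3*t)} = s/(s^2 + 9).
So (s^2 - 5*s - 7)Y = s/(s^2 + 9) + (2*s - 15).
Solve for Y(s) and write it as one ratio of polynomials.

Y(s) = (2*s^3 - 15*s^2 + 19*s - 135)/(s^4 - 5*s^3 + 2*s^2 - 45*s - 63)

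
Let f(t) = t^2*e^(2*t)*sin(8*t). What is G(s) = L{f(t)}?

L{sin(8t)} = 8/(s^2 + 64).
Multiplying by e^(2t) shifts s → s - 2, so L{e^(2*t)*sin(8*t)} = 8/((s - 2)^2 + 64).
Then apply L{t^2·g(t)} = (-1)^2 d^2/ds^2[H(s)] with H(s) = 8/((s - 2)^2 + 64):
differentiating 2 times and applying the sign gives 16*(3*s^2 - 12*s - 52)/(s^2 - 4*s + 68)^3.

G(s) = 16*(3*s^2 - 12*s - 52)/(s^2 - 4*s + 68)^3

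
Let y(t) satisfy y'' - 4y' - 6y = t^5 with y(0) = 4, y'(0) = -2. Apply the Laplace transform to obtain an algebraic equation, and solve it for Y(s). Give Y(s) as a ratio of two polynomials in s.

Transform both sides with L{·}.
With L{y''} = s^2 Y - s·y(0) - y'(0) and L{y'} = sY - y(0), with y(0) = 4, y'(0) = -2: the LHS transforms to (s^2 - 4*s - 6)Y - (4*s - 18).
The right side is L{t^5} = 120/s^6.
So (s^2 - 4*s - 6)Y = 120/s^6 + (4*s - 18).
Divide through and combine into a single rational function.

Y(s) = (4*s^7 - 18*s^6 + 120)/(s^8 - 4*s^7 - 6*s^6)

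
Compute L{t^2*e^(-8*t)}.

L{e^(-8t)} = 1/(s + 8).
Then apply L{t^2·g(t)} = (-1)^2 d^2/ds^2[G(s)] with G(s) = 1/(s + 8):
differentiating 2 times and applying the sign gives 2/(s + 8)^3.

2/(s + 8)^3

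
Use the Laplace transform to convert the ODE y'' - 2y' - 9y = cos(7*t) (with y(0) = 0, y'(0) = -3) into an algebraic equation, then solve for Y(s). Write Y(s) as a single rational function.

Y(s) = (-3*s^2 + s - 147)/(s^4 - 2*s^3 + 40*s^2 - 98*s - 441)

Apply the Laplace transform to the equation.
With L{y''} = s^2 Y - s·y(0) - y'(0) and L{y'} = sY - y(0), with y(0) = 0, y'(0) = -3: the LHS transforms to (s^2 - 2*s - 9)Y - (-3).
The right side is L{cos(7*t)} = s/(s^2 + 49).
So (s^2 - 2*s - 9)Y = s/(s^2 + 49) + (-3).
Isolate Y and clear denominators.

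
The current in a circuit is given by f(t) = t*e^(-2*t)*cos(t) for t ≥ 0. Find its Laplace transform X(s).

X(s) = (s + 1)*(s + 3)/(s^2 + 4*s + 5)^2

L{cos(t)} = s/(s^2 + 1).
Multiplying by e^(-2t) shifts s → s + 2, so L{e^(-2*t)*cos(t)} = (s + 2)/((s + 2)^2 + 1).
Then apply L{t·g(t)} = -d/ds[G(s)] with G(s) = (s + 2)/((s + 2)^2 + 1):
differentiating 1 time and applying the sign gives (s + 1)*(s + 3)/(s^2 + 4*s + 5)^2.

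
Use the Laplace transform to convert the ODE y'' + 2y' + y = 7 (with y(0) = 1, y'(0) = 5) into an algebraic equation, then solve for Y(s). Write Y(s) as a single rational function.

Y(s) = (s^2 + 7*s + 7)/(s^3 + 2*s^2 + s)

Apply the Laplace transform to the equation.
Using L{y''} = s^2 Y - s·y(0) - y'(0) and L{y'} = sY - y(0), with y(0) = 1, y'(0) = 5, the left side becomes (s^2 + 2*s + 1)Y - (s + 7).
The right side is L{7} = 7/s.
So (s^2 + 2*s + 1)Y = 7/s + (s + 7).
Divide through and combine into a single rational function.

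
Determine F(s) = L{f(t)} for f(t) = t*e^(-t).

F(s) = (s + 1)^(-2)

L{e^(-t)} = 1/(s + 1).
Then apply L{t·g(t)} = -d/ds[G(s)] with G(s) = 1/(s + 1):
differentiating 1 time and applying the sign gives (s + 1)^(-2).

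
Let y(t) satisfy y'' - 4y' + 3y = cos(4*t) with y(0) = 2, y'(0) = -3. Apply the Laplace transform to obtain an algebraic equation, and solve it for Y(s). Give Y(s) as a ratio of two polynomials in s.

Y(s) = (2*s^3 - 11*s^2 + 33*s - 176)/(s^4 - 4*s^3 + 19*s^2 - 64*s + 48)

Apply the Laplace transform to the equation.
With L{y''} = s^2 Y - s·y(0) - y'(0) and L{y'} = sY - y(0), with y(0) = 2, y'(0) = -3: the LHS transforms to (s^2 - 4*s + 3)Y - (2*s - 11).
The right side is L{cos(4*t)} = s/(s^2 + 16).
So (s^2 - 4*s + 3)Y = s/(s^2 + 16) + (2*s - 11).
Divide through and combine into a single rational function.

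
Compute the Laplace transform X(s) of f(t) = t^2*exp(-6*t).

X(s) = 2/(s + 6)^3

L{e^(-6t)} = 1/(s + 6).
Then apply L{t^2·g(t)} = (-1)^2 d^2/ds^2[G(s)] with G(s) = 1/(s + 6):
differentiating 2 times and applying the sign gives 2/(s + 6)^3.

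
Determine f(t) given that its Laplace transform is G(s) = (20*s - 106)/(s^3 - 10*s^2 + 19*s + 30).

Factor the denominator: s^3 - 10*s^2 + 19*s + 30 = (s - 6)*(s - 5)*(s + 1).
Partial fraction decomposition gives [-3/(s + 1)] + [1/(s - 5)] + [2/(s - 6)].
Invert each term: -3/(s + 1) ↔ -3e^(-t); 1/(s - 5) ↔ e^(5t); 2/(s - 6) ↔ 2e^(6t).

f(t) = 2*exp(6*t) + exp(5*t) - 3*exp(-t)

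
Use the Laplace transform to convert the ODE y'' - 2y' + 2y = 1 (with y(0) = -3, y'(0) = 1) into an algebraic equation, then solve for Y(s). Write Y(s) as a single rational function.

Y(s) = (-3*s^2 + 7*s + 1)/(s^3 - 2*s^2 + 2*s)

Apply the Laplace transform to the equation.
Using L{y''} = s^2 Y - s·y(0) - y'(0) and L{y'} = sY - y(0), with y(0) = -3, y'(0) = 1, the left side becomes (s^2 - 2*s + 2)Y - (-3*s + 7).
The right side is L{1} = 1/s.
So (s^2 - 2*s + 2)Y = 1/s + (-3*s + 7).
Solve for Y(s) and write it as one ratio of polynomials.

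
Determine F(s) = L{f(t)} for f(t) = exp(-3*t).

F(s) = 1/(s + 3)

L{e^(-3t)} = 1/(s + 3).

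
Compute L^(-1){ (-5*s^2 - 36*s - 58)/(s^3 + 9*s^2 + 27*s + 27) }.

Factor the denominator: s^3 + 9*s^2 + 27*s + 27 = (s + 3)^3.
Partial fraction decomposition gives [-5/(s + 3)] + [-6/(s + 3)^2] + [5/(s + 3)^3].
Invert each term: -5/(s + 3) ↔ -5e^(-3t); -6/(s + 3)^2 ↔ -6t·e^(-3t); 5/(s + 3)^3 ↔ (5/2)t^2·e^(-3t).

5*t^2*exp(-3*t)/2 - 6*t*exp(-3*t) - 5*exp(-3*t)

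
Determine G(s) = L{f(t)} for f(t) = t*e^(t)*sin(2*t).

G(s) = 4*(s - 1)/(s^2 - 2*s + 5)^2

L{sin(2t)} = 2/(s^2 + 4).
Multiplying by e^(t) shifts s → s - 1, so L{e^(t)*sin(2*t)} = 2/((s - 1)^2 + 4).
Then apply L{t·g(t)} = -d/ds[H(s)] with H(s) = 2/((s - 1)^2 + 4):
differentiating 1 time and applying the sign gives 4*(s - 1)/(s^2 - 2*s + 5)^2.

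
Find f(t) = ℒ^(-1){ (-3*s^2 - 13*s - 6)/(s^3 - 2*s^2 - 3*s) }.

Factor the denominator: s^3 - 2*s^2 - 3*s = s*(s - 3)*(s + 1).
Partial fraction decomposition gives [-6/(s - 3)] + [2/s] + [1/(s + 1)].
Invert each term: -6/(s - 3) ↔ -6e^(3t); 2/(s - 0) ↔ 2e^(0t); 1/(s + 1) ↔ e^(-t).

f(t) = -6*exp(3*t) + 2 + exp(-t)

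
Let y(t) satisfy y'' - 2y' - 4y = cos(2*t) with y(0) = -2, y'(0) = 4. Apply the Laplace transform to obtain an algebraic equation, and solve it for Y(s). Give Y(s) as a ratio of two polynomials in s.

Apply the Laplace transform to the equation.
With L{y''} = s^2 Y - s·y(0) - y'(0) and L{y'} = sY - y(0), with y(0) = -2, y'(0) = 4: the LHS transforms to (s^2 - 2*s - 4)Y - (-2*s + 8).
The right side is L{cos(2*t)} = s/(s^2 + 4).
So (s^2 - 2*s - 4)Y = s/(s^2 + 4) + (-2*s + 8).
Divide through and combine into a single rational function.

Y(s) = (-2*s^3 + 8*s^2 - 7*s + 32)/(s^4 - 2*s^3 - 8*s - 16)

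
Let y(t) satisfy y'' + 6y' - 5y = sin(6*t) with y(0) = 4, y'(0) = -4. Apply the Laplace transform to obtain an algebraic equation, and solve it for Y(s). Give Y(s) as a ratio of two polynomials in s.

Apply the Laplace transform to the equation.
Using L{y''} = s^2 Y - s·y(0) - y'(0) and L{y'} = sY - y(0), with y(0) = 4, y'(0) = -4, the left side becomes (s^2 + 6*s - 5)Y - (4*s + 20).
The right side is L{sin(6*t)} = 6/(s^2 + 36).
So (s^2 + 6*s - 5)Y = 6/(s^2 + 36) + (4*s + 20).
Solve for Y(s) and write it as one ratio of polynomials.

Y(s) = (4*s^3 + 20*s^2 + 144*s + 726)/(s^4 + 6*s^3 + 31*s^2 + 216*s - 180)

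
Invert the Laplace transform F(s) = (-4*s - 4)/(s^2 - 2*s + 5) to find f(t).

f(t) = -4*exp(t)*sin(2*t) - 4*exp(t)*cos(2*t)

Complete the square in the denominator: s^2 - 2*s + 5 = (s - 1)^2 + 2^2.
Split the numerator to match: -4*s - 4 = -4·(s - 1) - 4·2.
Invert each term: -4·(s - 1)/((s - 1)^2 + 4) ↔ -4e^(t)cos(2t); -4·2/((s - 1)^2 + 4) ↔ -4e^(t)sin(2t).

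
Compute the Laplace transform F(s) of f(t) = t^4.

F(s) = 24/s^5

L{t^4} = 4!/s^5 = 24/s^5.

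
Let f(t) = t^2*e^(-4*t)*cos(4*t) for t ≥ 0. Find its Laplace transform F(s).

L{cos(4t)} = s/(s^2 + 16).
Multiplying by e^(-4t) shifts s → s + 4, so L{e^(-4*t)*cos(4*t)} = (s + 4)/((s + 4)^2 + 16).
Then apply L{t^2·g(t)} = (-1)^2 d^2/ds^2[G(s)] with G(s) = (s + 4)/((s + 4)^2 + 16):
differentiating 2 times and applying the sign gives 2*(s + 4)*(s^2 + 8*s - 32)/(s^2 + 8*s + 32)^3.

F(s) = 2*(s + 4)*(s^2 + 8*s - 32)/(s^2 + 8*s + 32)^3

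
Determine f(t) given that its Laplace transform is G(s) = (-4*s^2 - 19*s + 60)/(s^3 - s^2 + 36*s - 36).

f(t) = exp(t) - 4*sin(6*t) - 5*cos(6*t)

Factor the denominator: s^3 - s^2 + 36*s - 36 = (s - 1)*(s^2 + 36).
Partial fraction decomposition gives [1/(s - 1)] + [-5*s/(s^2 + 36)] + [-24/(s^2 + 36)].
Invert each term: 1/(s - 1) ↔ e^(t); -5·s/(s^2 + 36) ↔ -5cos(6t); -4·6/(s^2 + 36) ↔ -4sin(6t).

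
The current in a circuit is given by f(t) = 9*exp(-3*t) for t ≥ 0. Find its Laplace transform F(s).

F(s) = 9/(s + 3)

L{9} = 9/s.
By the first shifting theorem, multiplying by e^(-3t) replaces s with s + 3.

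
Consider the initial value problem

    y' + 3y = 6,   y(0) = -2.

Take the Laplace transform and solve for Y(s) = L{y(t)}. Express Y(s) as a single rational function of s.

Take the Laplace transform of both sides.
Using L{y'} = sY - y(0) = sY - (-2), the left side becomes (s + 3)Y - (-2).
The right side is L{6} = 6/s.
So (s + 3)Y = 6/s + (-2).
Divide through and combine into a single rational function.

Y(s) = (-2*s + 6)/(s^2 + 3*s)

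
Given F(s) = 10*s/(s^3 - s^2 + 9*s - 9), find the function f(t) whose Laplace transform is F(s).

f(t) = exp(t) + 3*sin(3*t) - cos(3*t)

Factor the denominator: s^3 - s^2 + 9*s - 9 = (s - 1)*(s^2 + 9).
Partial fraction decomposition gives [1/(s - 1)] + [-s/(s^2 + 9)] + [9/(s^2 + 9)].
Invert each term: 1/(s - 1) ↔ e^(t); -1·s/(s^2 + 9) ↔ -cos(3t); 3·3/(s^2 + 9) ↔ 3sin(3t).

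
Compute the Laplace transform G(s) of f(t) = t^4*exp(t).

L{t^4} = 4!/s^5 = 24/s^5.
By the first shifting theorem, multiplying by e^(t) replaces s with s - 1.

G(s) = 24/(s - 1)^5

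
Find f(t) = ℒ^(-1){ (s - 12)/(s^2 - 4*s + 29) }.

f(t) = -2*exp(2*t)*sin(5*t) + exp(2*t)*cos(5*t)

Complete the square in the denominator: s^2 - 4*s + 29 = (s - 2)^2 + 5^2.
Split the numerator to match: s - 12 = 1·(s - 2) - 2·5.
Invert each term: 1·(s - 2)/((s - 2)^2 + 25) ↔ e^(2t)cos(5t); -2·5/((s - 2)^2 + 25) ↔ -2e^(2t)sin(5t).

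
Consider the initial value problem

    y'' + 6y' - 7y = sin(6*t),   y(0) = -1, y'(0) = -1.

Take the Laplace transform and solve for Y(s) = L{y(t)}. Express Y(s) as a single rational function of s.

Take the Laplace transform of both sides.
The derivative rules (L{y''} = s^2 Y - s·y(0) - y'(0) and L{y'} = sY - y(0), with y(0) = -1, y'(0) = -1) turn the left side into (s^2 + 6*s - 7)Y - (-s - 7).
The right side is L{sin(6*t)} = 6/(s^2 + 36).
So (s^2 + 6*s - 7)Y = 6/(s^2 + 36) + (-s - 7).
Solve for Y(s) and write it as one ratio of polynomials.

Y(s) = (-s^3 - 7*s^2 - 36*s - 246)/(s^4 + 6*s^3 + 29*s^2 + 216*s - 252)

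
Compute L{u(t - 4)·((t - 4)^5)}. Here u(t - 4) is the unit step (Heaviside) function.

120*exp(-4*s)/s^6

By the second shifting theorem, L{u(t - c)·g(t - c)} = e^(-cs)·G(s) with c = 4 and G(s) = L{g(t)}.
L{t^5} = 5!/s^6 = 120/s^6.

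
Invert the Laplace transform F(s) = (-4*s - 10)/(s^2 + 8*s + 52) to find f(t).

Complete the square in the denominator: s^2 + 8*s + 52 = (s + 4)^2 + 6^2.
Split the numerator to match: -4*s - 10 = -4·(s + 4) + 1·6.
Invert each term: -4·(s + 4)/((s + 4)^2 + 36) ↔ -4e^(-4t)cos(6t); 1·6/((s + 4)^2 + 36) ↔ e^(-4t)sin(6t).

f(t) = exp(-4*t)*sin(6*t) - 4*exp(-4*t)*cos(6*t)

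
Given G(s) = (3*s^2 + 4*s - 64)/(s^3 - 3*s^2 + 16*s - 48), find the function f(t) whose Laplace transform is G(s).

Factor the denominator: s^3 - 3*s^2 + 16*s - 48 = (s - 3)*(s^2 + 16).
Partial fraction decomposition gives [-1/(s - 3)] + [4*s/(s^2 + 16)] + [16/(s^2 + 16)].
Invert each term: -1/(s - 3) ↔ -e^(3t); 4·s/(s^2 + 16) ↔ 4cos(4t); 4·4/(s^2 + 16) ↔ 4sin(4t).

f(t) = -exp(3*t) + 4*sin(4*t) + 4*cos(4*t)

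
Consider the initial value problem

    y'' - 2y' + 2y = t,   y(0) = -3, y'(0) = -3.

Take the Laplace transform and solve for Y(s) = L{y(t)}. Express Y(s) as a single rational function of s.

Apply the Laplace transform to the equation.
The derivative rules (L{y''} = s^2 Y - s·y(0) - y'(0) and L{y'} = sY - y(0), with y(0) = -3, y'(0) = -3) turn the left side into (s^2 - 2*s + 2)Y - (-3*s + 3).
The right side is L{t} = s^(-2).
So (s^2 - 2*s + 2)Y = s^(-2) + (-3*s + 3).
Isolate Y and clear denominators.

Y(s) = (-3*s^3 + 3*s^2 + 1)/(s^4 - 2*s^3 + 2*s^2)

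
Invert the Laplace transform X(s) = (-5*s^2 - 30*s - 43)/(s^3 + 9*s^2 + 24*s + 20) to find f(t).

f(t) = -t*exp(-2*t) - 3*exp(-2*t) - 2*exp(-5*t)

Factor the denominator: s^3 + 9*s^2 + 24*s + 20 = (s + 2)^2*(s + 5).
Partial fraction decomposition gives [-3/(s + 2)] + [-1/(s + 2)^2] + [-2/(s + 5)].
Invert each term: -3/(s + 2) ↔ -3e^(-2t); -1/(s + 2)^2 ↔ -t·e^(-2t); -2/(s + 5) ↔ -2e^(-5t).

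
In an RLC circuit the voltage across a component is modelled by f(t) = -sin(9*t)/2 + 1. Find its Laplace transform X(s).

The transform is linear, so treat each term independently.
L{1} = 1/s; (-1/2)·[L{sin(9t)} = 9/(s^2 + 81)].

X(s) = -9/(2*(s^2 + 81)) + 1/s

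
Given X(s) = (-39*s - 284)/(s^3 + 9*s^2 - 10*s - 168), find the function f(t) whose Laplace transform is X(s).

Factor the denominator: s^3 + 9*s^2 - 10*s - 168 = (s - 4)*(s + 6)*(s + 7).
Partial fraction decomposition gives [-4/(s - 4)] + [5/(s + 6)] + [-1/(s + 7)].
Invert each term: -4/(s - 4) ↔ -4e^(4t); 5/(s + 6) ↔ 5e^(-6t); -1/(s + 7) ↔ -e^(-7t).

f(t) = -4*exp(4*t) + 5*exp(-6*t) - exp(-7*t)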